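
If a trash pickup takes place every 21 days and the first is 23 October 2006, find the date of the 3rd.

The 3rd occurrence is 2 intervals after the first: 2 × 21 = 42 days after 23 October 2006.
October has 31 days — 8 days to the end of October leaves 34.
November has 30 days (4 left).
4 days into December → 4 December 2006.

4 December 2006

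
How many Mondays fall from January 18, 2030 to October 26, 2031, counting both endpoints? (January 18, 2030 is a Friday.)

January 18, 2030 is a Friday; the first Monday on or after it is January 21, 2030 (3 days later).
From January 21, 2030 to October 26, 2031: 344 + 299 = 643 days (rest of 2030, to October 26, 2031 in 2031).
643 ÷ 7 = 91 full weeks with remainder 6, so 91 more Mondays after the first → 92.

92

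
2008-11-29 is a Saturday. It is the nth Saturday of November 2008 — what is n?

Day 29 falls in week ⌈29/7⌉ of the month.
Days 1–7 hold the 1st Saturday, 8–14 the 2nd, 15–21 the 3rd, 22–28 the 4th, 29–31 the 5th.
29 is in the range for the 5th.

5th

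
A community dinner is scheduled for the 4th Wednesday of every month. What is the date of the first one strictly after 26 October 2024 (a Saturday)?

October 2024 starts on a Tuesday; its first Wednesday is the 2nd, so the 4th Wednesday is the 23rd — 23 October 2024.
That is not after 26 October 2024, so look at November 2024.
November 2024 starts on a Friday; its first Wednesday is the 6th, so the 4th Wednesday is the 27th — 27 November 2024.

27 November 2024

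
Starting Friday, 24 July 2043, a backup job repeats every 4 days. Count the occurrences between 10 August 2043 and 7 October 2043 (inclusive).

14

Occurrences land 4·i days after 24 July 2043 for i = 0, 1, 2, …
10 August 2043 is 17 days after the start; 17 ÷ 4 = 4 remainder 1; since the remainder is 1, round up to i = 5. First occurrence in the window: #6 on 13 August 2043 (5×4 = 20 days in).
7 October 2043 is 75 days after the start; 75 ÷ 4 = 18 remainder 3. Last occurrence in the window: #19 on 4 October 2043.
Occurrences #6 through #19: 14 in total.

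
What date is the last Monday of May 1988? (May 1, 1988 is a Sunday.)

May 30, 1988

May 1988 begins on a Sunday, so the first Monday is May 2 (1 day later).
May 1988 has 31 days. Adding weeks: 2, 9, 16, 23, 30 — the last one ≤ 31 is the 30th.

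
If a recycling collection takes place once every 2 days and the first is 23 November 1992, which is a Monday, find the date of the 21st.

2 January 1993

The 21st occurrence is 20 intervals after the first: 20 × 2 = 40 days after 23 November 1992.
November has 30 days — 7 days to the end of November leaves 33.
December has 31 days (2 left).
2 days into January → 2 January 1993.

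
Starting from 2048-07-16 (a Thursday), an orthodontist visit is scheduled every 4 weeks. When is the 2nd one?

2048-08-13

The 2nd occurrence is 1 interval after the first: 1 × 28 = 28 days after 2048-07-16.
July has 31 days — 15 days to the end of July leaves 13.
13 days into August → 2048-08-13.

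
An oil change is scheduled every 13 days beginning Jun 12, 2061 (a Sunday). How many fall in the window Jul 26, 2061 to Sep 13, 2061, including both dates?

Occurrences land 13·i days after Jun 12, 2061 for i = 0, 1, 2, …
Jul 26, 2061 is 44 days after the start; 44 ÷ 13 = 3 remainder 5; since the remainder is 5, round up to i = 4. First occurrence in the window: #5 on Aug 3, 2061 (4×13 = 52 days in).
Sep 13, 2061 is 93 days after the start; 93 ÷ 13 = 7 remainder 2. Last occurrence in the window: #8 on Sep 11, 2061.
Occurrences #5 through #8: 4 in total.

4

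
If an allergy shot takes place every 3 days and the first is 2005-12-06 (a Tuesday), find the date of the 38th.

2006-03-27

The 38th occurrence is 37 intervals after the first: 37 × 3 = 111 days after 2005-12-06.
December has 31 days — 25 days to the end of December leaves 86.
January has 31 days (55 left).
February has 28 days (27 left).
27 days into March → 2006-03-27.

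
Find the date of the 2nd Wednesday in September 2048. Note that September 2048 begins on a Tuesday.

September 2048 begins on a Tuesday, so the first Wednesday is September 2 (1 day later).
The 2nd Wednesday is 1 weeks later: 2 + 7 = 9.

9 September 2048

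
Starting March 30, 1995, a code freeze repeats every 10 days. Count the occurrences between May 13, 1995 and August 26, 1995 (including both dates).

10

Occurrences land 10·i days after March 30, 1995 for i = 0, 1, 2, …
May 13, 1995 is 44 days after the start; 44 ÷ 10 = 4 remainder 4; since the remainder is 4, round up to i = 5. First occurrence in the window: #6 on May 19, 1995 (5×10 = 50 days in).
August 26, 1995 is 149 days after the start; 149 ÷ 10 = 14 remainder 9. Last occurrence in the window: #15 on August 17, 1995.
Occurrences #6 through #15: 10 in total.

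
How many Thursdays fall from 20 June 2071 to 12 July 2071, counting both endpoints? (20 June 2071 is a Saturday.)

3

20 June 2071 is a Saturday; the first Thursday on or after it is 25 June 2071 (5 days later).
From 25 June 2071 to 12 July 2071: 5 + 12 = 17 days (rest of June, July).
17 ÷ 7 = 2 full weeks with remainder 3, so 2 more Thursdays after the first → 3.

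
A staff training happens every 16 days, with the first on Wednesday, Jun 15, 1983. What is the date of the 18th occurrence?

The 18th occurrence is 17 intervals after the first: 17 × 16 = 272 days after Jun 15, 1983.
Jun has 30 days — 15 days to the end of Jun leaves 257.
Jul has 31 days (226 left).
Aug has 31 days (195 left).
Sep has 30 days (165 left).
Oct has 31 days (134 left).
Nov has 30 days (104 left).
Dec has 31 days (73 left).
Jan has 31 days (42 left).
Feb has 29 days (13 left).
13 days into Mar → Mar 13, 1984.

Mar 13, 1984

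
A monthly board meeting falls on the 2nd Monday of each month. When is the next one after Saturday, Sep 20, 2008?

Oct 13, 2008

Sep 2008 starts on a Monday; its first Monday is the 1st, so the 2nd Monday is the 8th — Sep 8, 2008.
That is not after Sep 20, 2008, so look at Oct 2008.
Oct 2008 starts on a Wednesday; its first Monday is the 6th, so the 2nd Monday is the 13th — Oct 13, 2008.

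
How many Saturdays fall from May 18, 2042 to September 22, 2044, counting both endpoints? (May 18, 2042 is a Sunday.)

May 18, 2042 is a Sunday; the first Saturday on or after it is May 24, 2042 (6 days later).
From May 24, 2042 to September 22, 2044: 221 + 365 + 266 = 852 days (rest of 2042, 2043, to September 22, 2044 in 2044).
852 ÷ 7 = 121 full weeks with remainder 5, so 121 more Saturdays after the first → 122.

122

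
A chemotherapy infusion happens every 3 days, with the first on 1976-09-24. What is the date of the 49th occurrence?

1977-02-15

The 49th occurrence is 48 intervals after the first: 48 × 3 = 144 days after 1976-09-24.
September has 30 days — 6 days to the end of September leaves 138.
October has 31 days (107 left).
November has 30 days (77 left).
December has 31 days (46 left).
January has 31 days (15 left).
15 days into February → 1977-02-15.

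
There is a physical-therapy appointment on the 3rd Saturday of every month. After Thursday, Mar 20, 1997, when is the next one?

Apr 19, 1997

Mar 1997 starts on a Saturday; its first Saturday is the 1st, so the 3rd Saturday is the 15th — Mar 15, 1997.
That is not after Mar 20, 1997, so look at Apr 1997.
Apr 1997 starts on a Tuesday; its first Saturday is the 5th, so the 3rd Saturday is the 19th — Apr 19, 1997.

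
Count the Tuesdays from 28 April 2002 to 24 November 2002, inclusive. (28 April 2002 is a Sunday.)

28 April 2002 is a Sunday; the first Tuesday on or after it is 30 April 2002 (2 days later).
From 30 April 2002 to 24 November 2002: 0 + 31 + 30 + 31 + 31 + 30 + 31 + 24 = 208 days (rest of April, May, June, July, August, September, October, November).
208 ÷ 7 = 29 full weeks with remainder 5, so 29 more Tuesdays after the first → 30.

30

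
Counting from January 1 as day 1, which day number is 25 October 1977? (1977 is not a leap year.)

Days in months before October: 31 + 28 + 31 + 30 + 31 + 30 + 31 + 31 + 30 = 273.
Plus 25 days into October → day 298.

298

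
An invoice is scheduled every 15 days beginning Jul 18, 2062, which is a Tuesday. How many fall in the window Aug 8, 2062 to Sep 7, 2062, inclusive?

Occurrences land 15·i days after Jul 18, 2062 for i = 0, 1, 2, …
Aug 8, 2062 is 21 days after the start; 21 ÷ 15 = 1 remainder 6; since the remainder is 6, round up to i = 2. First occurrence in the window: #3 on Aug 17, 2062 (2×15 = 30 days in).
Sep 7, 2062 is 51 days after the start; 51 ÷ 15 = 3 remainder 6. Last occurrence in the window: #4 on Sep 1, 2062.
Occurrences #3 through #4: 2 in total.

2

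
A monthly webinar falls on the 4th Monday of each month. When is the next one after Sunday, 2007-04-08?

2007-04-23

April 2007 starts on a Sunday; its first Monday is the 2nd, so the 4th Monday is the 23rd — 2007-04-23.
2007-04-23 is after 2007-04-08, so that is the next one.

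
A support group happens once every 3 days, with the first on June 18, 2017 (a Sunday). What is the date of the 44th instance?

October 25, 2017

The 44th occurrence is 43 intervals after the first: 43 × 3 = 129 days after June 18, 2017.
June has 30 days — 12 days to the end of June leaves 117.
July has 31 days (86 left).
August has 31 days (55 left).
September has 30 days (25 left).
25 days into October → October 25, 2017.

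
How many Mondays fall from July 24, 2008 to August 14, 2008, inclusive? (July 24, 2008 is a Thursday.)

3

July 24, 2008 is a Thursday; the first Monday on or after it is July 28, 2008 (4 days later).
From July 28, 2008 to August 14, 2008: 3 + 14 = 17 days (rest of July, August).
17 ÷ 7 = 2 full weeks with remainder 3, so 2 more Mondays after the first → 3.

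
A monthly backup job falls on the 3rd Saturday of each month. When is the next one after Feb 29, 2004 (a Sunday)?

Mar 20, 2004

Feb 2004 starts on a Sunday; its first Saturday is the 7th, so the 3rd Saturday is the 21st — Feb 21, 2004.
That is not after Feb 29, 2004, so look at Mar 2004.
Mar 2004 starts on a Monday; its first Saturday is the 6th, so the 3rd Saturday is the 20th — Mar 20, 2004.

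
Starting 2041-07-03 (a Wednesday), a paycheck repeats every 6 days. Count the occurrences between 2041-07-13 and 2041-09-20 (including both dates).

Occurrences land 6·i days after 2041-07-03 for i = 0, 1, 2, …
2041-07-13 is 10 days after the start; 10 ÷ 6 = 1 remainder 4; since the remainder is 4, round up to i = 2. First occurrence in the window: #3 on 2041-07-15 (2×6 = 12 days in).
2041-09-20 is 79 days after the start; 79 ÷ 6 = 13 remainder 1. Last occurrence in the window: #14 on 2041-09-19.
Occurrences #3 through #14: 12 in total.

12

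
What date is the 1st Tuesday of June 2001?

5 June 2001

June 2001 begins on a Friday, so the first Tuesday is June 5 (4 days later).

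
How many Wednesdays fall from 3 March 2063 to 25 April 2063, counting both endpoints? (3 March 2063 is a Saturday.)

8

3 March 2063 is a Saturday; the first Wednesday on or after it is 7 March 2063 (4 days later).
From 7 March 2063 to 25 April 2063: 24 + 25 = 49 days (rest of March, April).
49 ÷ 7 = 7 full weeks with remainder 0, so 7 more Wednesdays after the first → 8.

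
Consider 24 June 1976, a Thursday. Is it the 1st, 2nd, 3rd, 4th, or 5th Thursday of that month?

Day 24 falls in week ⌈24/7⌉ of the month.
Days 1–7 hold the 1st Thursday, 8–14 the 2nd, 15–21 the 3rd, 22–28 the 4th, 29–31 the 5th.
24 is in the range for the 4th.

4th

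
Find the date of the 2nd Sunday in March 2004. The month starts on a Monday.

14 March 2004

March 2004 begins on a Monday, so the first Sunday is March 7 (6 days later).
The 2nd Sunday is 1 weeks later: 7 + 7 = 14.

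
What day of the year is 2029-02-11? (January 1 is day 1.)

Days in months before February: 31 = 31.
Plus 11 days into February → day 42.

42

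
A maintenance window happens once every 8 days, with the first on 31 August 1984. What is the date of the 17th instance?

The 17th occurrence is 16 intervals after the first: 16 × 8 = 128 days after 31 August 1984.
August has 31 days — 0 days to the end of August leaves 128.
September has 30 days (98 left).
October has 31 days (67 left).
November has 30 days (37 left).
December has 31 days (6 left).
6 days into January → 6 January 1985.

6 January 1985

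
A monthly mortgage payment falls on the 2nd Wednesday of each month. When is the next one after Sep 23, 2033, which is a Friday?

Oct 12, 2033

Sep 2033 starts on a Thursday; its first Wednesday is the 7th, so the 2nd Wednesday is the 14th — Sep 14, 2033.
That is not after Sep 23, 2033, so look at Oct 2033.
Oct 2033 starts on a Saturday; its first Wednesday is the 5th, so the 2nd Wednesday is the 12th — Oct 12, 2033.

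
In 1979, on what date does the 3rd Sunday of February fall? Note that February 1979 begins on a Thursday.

1979-02-18

February 1979 begins on a Thursday, so the first Sunday is February 4 (3 days later).
The 3rd Sunday is 2 weeks later: 4 + 14 = 18.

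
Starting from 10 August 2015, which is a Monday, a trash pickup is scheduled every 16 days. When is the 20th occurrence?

The 20th occurrence is 19 intervals after the first: 19 × 16 = 304 days after 10 August 2015.
August has 31 days — 21 days to the end of August leaves 283.
September has 30 days (253 left).
October has 31 days (222 left).
November has 30 days (192 left).
December has 31 days (161 left).
January has 31 days (130 left).
February has 29 days (101 left).
March has 31 days (70 left).
April has 30 days (40 left).
May has 31 days (9 left).
9 days into June → 9 June 2016.

9 June 2016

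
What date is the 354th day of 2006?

January has 31 days (354 − 31 = 323 remain).
February has 28 days (323 − 28 = 295 remain).
March has 31 days (295 − 31 = 264 remain).
April has 30 days (264 − 30 = 234 remain).
May has 31 days (234 − 31 = 203 remain).
June has 30 days (203 − 30 = 173 remain).
July has 31 days (173 − 31 = 142 remain).
August has 31 days (142 − 31 = 111 remain).
September has 30 days (111 − 30 = 81 remain).
October has 31 days (81 − 31 = 50 remain).
November has 30 days (50 − 30 = 20 remain).
20 into December → December 20.

December 20, 2006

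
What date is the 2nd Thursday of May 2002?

May 2002 begins on a Wednesday, so the first Thursday is May 2 (1 day later).
The 2nd Thursday is 1 weeks later: 2 + 7 = 9.

2002-05-09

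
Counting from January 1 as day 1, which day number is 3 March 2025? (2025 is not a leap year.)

62

Days in months before March: 31 + 28 = 59.
Plus 3 days into March → day 62.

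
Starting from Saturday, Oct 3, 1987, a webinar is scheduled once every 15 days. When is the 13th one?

The 13th occurrence is 12 intervals after the first: 12 × 15 = 180 days after Oct 3, 1987.
Oct has 31 days — 28 days to the end of Oct leaves 152.
Nov has 30 days (122 left).
Dec has 31 days (91 left).
Jan has 31 days (60 left).
Feb has 29 days (31 left).
31 days into Mar → Mar 31, 1988.

Mar 31, 1988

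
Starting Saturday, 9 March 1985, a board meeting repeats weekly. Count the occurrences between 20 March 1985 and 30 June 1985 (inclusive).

15

Occurrences land 7·i days after 9 March 1985 for i = 0, 1, 2, …
20 March 1985 is 11 days after the start; 11 ÷ 7 = 1 remainder 4; since the remainder is 4, round up to i = 2. First occurrence in the window: #3 on 23 March 1985 (2×7 = 14 days in).
30 June 1985 is 113 days after the start; 113 ÷ 7 = 16 remainder 1. Last occurrence in the window: #17 on 29 June 1985.
Occurrences #3 through #17: 15 in total.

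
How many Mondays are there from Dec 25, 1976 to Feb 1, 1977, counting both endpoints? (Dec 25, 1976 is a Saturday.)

Dec 25, 1976 is a Saturday; the first Monday on or after it is Dec 27, 1976 (2 days later).
From Dec 27, 1976 to Feb 1, 1977: 4 + 31 + 1 = 36 days (rest of Dec, Jan, Feb).
36 ÷ 7 = 5 full weeks with remainder 1, so 5 more Mondays after the first → 6.

6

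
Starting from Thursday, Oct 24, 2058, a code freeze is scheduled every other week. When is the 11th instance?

The 11th occurrence is 10 intervals after the first: 10 × 14 = 140 days after Oct 24, 2058.
Oct has 31 days — 7 days to the end of Oct leaves 133.
Nov has 30 days (103 left).
Dec has 31 days (72 left).
Jan has 31 days (41 left).
Feb has 28 days (13 left).
13 days into Mar → Mar 13, 2059.

Mar 13, 2059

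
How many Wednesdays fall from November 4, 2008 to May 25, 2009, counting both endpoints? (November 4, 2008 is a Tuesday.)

November 4, 2008 is a Tuesday; the first Wednesday on or after it is November 5, 2008 (1 day later).
From November 5, 2008 to May 25, 2009: 25 + 31 + 31 + 28 + 31 + 30 + 25 = 201 days (rest of November, December, January, February, March, April, May).
201 ÷ 7 = 28 full weeks with remainder 5, so 28 more Wednesdays after the first → 29.

29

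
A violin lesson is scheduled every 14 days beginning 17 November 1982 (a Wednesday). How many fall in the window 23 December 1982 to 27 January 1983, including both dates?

Occurrences land 14·i days after 17 November 1982 for i = 0, 1, 2, …
23 December 1982 is 36 days after the start; 36 ÷ 14 = 2 remainder 8; since the remainder is 8, round up to i = 3. First occurrence in the window: #4 on 29 December 1982 (3×14 = 42 days in).
27 January 1983 is 71 days after the start; 71 ÷ 14 = 5 remainder 1. Last occurrence in the window: #6 on 26 January 1983.
Occurrences #4 through #6: 3 in total.

3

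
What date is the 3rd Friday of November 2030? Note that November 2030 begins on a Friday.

November 15, 2030

November 2030 begins on a Friday, so the first Friday is November 1.
The 3rd Friday is 2 weeks later: 1 + 14 = 15.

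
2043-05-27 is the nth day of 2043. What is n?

Days in months before May: 31 + 28 + 31 + 30 = 120.
Plus 27 days into May → day 147.

147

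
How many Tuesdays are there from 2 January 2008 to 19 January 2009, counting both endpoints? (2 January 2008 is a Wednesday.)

54

2 January 2008 is a Wednesday; the first Tuesday on or after it is 8 January 2008 (6 days later).
From 8 January 2008 to 19 January 2009: 358 + 19 = 377 days (rest of 2008, to 19 January 2009 in 2009).
377 ÷ 7 = 53 full weeks with remainder 6, so 53 more Tuesdays after the first → 54.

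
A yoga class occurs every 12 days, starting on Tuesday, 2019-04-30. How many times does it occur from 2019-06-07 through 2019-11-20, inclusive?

Occurrences land 12·i days after 2019-04-30 for i = 0, 1, 2, …
2019-06-07 is 38 days after the start; 38 ÷ 12 = 3 remainder 2; since the remainder is 2, round up to i = 4. First occurrence in the window: #5 on 2019-06-17 (4×12 = 48 days in).
2019-11-20 is 204 days after the start; 204 ÷ 12 = 17 remainder 0. Last occurrence in the window: #18 on 2019-11-20.
Occurrences #5 through #18: 14 in total.

14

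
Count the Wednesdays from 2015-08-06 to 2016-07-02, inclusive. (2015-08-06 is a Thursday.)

2015-08-06 is a Thursday; the first Wednesday on or after it is 2015-08-12 (6 days later).
From 2015-08-12 to 2016-07-02: 141 + 184 = 325 days (rest of 2015, to 2016-07-02 in 2016).
325 ÷ 7 = 46 full weeks with remainder 3, so 46 more Wednesdays after the first → 47.

47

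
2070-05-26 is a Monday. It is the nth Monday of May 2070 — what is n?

Day 26 falls in week ⌈26/7⌉ of the month.
Days 1–7 hold the 1st Monday, 8–14 the 2nd, 15–21 the 3rd, 22–28 the 4th, 29–31 the 5th.
26 is in the range for the 4th.

4th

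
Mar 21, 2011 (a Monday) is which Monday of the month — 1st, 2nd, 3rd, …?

Day 21 falls in week ⌈21/7⌉ of the month.
Days 1–7 hold the 1st Monday, 8–14 the 2nd, 15–21 the 3rd, 22–28 the 4th, 29–31 the 5th.
21 is in the range for the 3rd.

3rd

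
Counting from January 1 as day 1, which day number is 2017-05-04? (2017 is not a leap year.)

124

Days in months before May: 31 + 28 + 31 + 30 = 120.
Plus 4 days into May → day 124.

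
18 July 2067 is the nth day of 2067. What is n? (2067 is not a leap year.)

Days in months before July: 31 + 28 + 31 + 30 + 31 + 30 = 181.
Plus 18 days into July → day 199.

199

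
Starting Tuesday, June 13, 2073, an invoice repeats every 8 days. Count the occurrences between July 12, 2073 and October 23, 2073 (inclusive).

13

Occurrences land 8·i days after June 13, 2073 for i = 0, 1, 2, …
July 12, 2073 is 29 days after the start; 29 ÷ 8 = 3 remainder 5; since the remainder is 5, round up to i = 4. First occurrence in the window: #5 on July 15, 2073 (4×8 = 32 days in).
October 23, 2073 is 132 days after the start; 132 ÷ 8 = 16 remainder 4. Last occurrence in the window: #17 on October 19, 2073.
Occurrences #5 through #17: 13 in total.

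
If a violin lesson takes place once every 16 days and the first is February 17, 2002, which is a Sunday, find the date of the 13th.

August 28, 2002

The 13th occurrence is 12 intervals after the first: 12 × 16 = 192 days after February 17, 2002.
February has 28 days — 11 days to the end of February leaves 181.
March has 31 days (150 left).
April has 30 days (120 left).
May has 31 days (89 left).
June has 30 days (59 left).
July has 31 days (28 left).
28 days into August → August 28, 2002.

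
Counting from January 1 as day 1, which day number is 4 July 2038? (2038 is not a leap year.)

Days in months before July: 31 + 28 + 31 + 30 + 31 + 30 = 181.
Plus 4 days into July → day 185.

185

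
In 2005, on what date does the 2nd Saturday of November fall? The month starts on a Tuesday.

November 2005 begins on a Tuesday, so the first Saturday is November 5 (4 days later).
The 2nd Saturday is 1 weeks later: 5 + 7 = 12.

12 November 2005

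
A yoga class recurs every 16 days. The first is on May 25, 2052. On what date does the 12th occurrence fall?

The 12th occurrence is 11 intervals after the first: 11 × 16 = 176 days after May 25, 2052.
May has 31 days — 6 days to the end of May leaves 170.
June has 30 days (140 left).
July has 31 days (109 left).
August has 31 days (78 left).
September has 30 days (48 left).
October has 31 days (17 left).
17 days into November → November 17, 2052.

November 17, 2052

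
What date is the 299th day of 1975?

26 October 1975

January has 31 days (299 − 31 = 268 remain).
February has 28 days (268 − 28 = 240 remain).
March has 31 days (240 − 31 = 209 remain).
April has 30 days (209 − 30 = 179 remain).
May has 31 days (179 − 31 = 148 remain).
June has 30 days (148 − 30 = 118 remain).
July has 31 days (118 − 31 = 87 remain).
August has 31 days (87 − 31 = 56 remain).
September has 30 days (56 − 30 = 26 remain).
26 into October → October 26.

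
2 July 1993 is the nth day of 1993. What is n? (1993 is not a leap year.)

183

Days in months before July: 31 + 28 + 31 + 30 + 31 + 30 = 181.
Plus 2 days into July → day 183.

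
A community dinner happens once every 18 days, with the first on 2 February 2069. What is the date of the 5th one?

15 April 2069

The 5th occurrence is 4 intervals after the first: 4 × 18 = 72 days after 2 February 2069.
February has 28 days — 26 days to the end of February leaves 46.
March has 31 days (15 left).
15 days into April → 15 April 2069.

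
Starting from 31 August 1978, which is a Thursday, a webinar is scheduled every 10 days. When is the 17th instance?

The 17th occurrence is 16 intervals after the first: 16 × 10 = 160 days after 31 August 1978.
August has 31 days — 0 days to the end of August leaves 160.
September has 30 days (130 left).
October has 31 days (99 left).
November has 30 days (69 left).
December has 31 days (38 left).
January has 31 days (7 left).
7 days into February → 7 February 1979.

7 February 1979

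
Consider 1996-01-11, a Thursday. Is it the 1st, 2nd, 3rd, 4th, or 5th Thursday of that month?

2nd

Day 11 falls in week ⌈11/7⌉ of the month.
Days 1–7 hold the 1st Thursday, 8–14 the 2nd, 15–21 the 3rd, 22–28 the 4th, 29–31 the 5th.
11 is in the range for the 2nd.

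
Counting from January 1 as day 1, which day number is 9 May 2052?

130

Days in months before May: 31 + 29 + 31 + 30 = 121.
Plus 9 days into May → day 130.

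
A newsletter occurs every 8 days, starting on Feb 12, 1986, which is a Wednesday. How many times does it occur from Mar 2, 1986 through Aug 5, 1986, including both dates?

19

Occurrences land 8·i days after Feb 12, 1986 for i = 0, 1, 2, …
Mar 2, 1986 is 18 days after the start; 18 ÷ 8 = 2 remainder 2; since the remainder is 2, round up to i = 3. First occurrence in the window: #4 on Mar 8, 1986 (3×8 = 24 days in).
Aug 5, 1986 is 174 days after the start; 174 ÷ 8 = 21 remainder 6. Last occurrence in the window: #22 on Jul 30, 1986.
Occurrences #4 through #22: 19 in total.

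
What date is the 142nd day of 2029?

Jan has 31 days (142 − 31 = 111 remain).
Feb has 28 days (111 − 28 = 83 remain).
Mar has 31 days (83 − 31 = 52 remain).
Apr has 30 days (52 − 30 = 22 remain).
22 into May → May 22.

May 22, 2029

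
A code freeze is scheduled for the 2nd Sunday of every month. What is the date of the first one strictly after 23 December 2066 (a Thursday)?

December 2066 starts on a Wednesday; its first Sunday is the 5th, so the 2nd Sunday is the 12th — 12 December 2066.
That is not after 23 December 2066, so look at January 2067.
January 2067 starts on a Saturday; its first Sunday is the 2nd, so the 2nd Sunday is the 9th — 9 January 2067.

9 January 2067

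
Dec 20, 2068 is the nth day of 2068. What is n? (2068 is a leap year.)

355

Days in months before Dec: 31 + 29 + 31 + 30 + 31 + 30 + 31 + 31 + 30 + 31 + 30 = 335.
Plus 20 days into Dec → day 355.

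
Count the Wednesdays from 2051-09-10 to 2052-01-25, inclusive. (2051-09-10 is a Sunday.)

20

2051-09-10 is a Sunday; the first Wednesday on or after it is 2051-09-13 (3 days later).
From 2051-09-13 to 2052-01-25: 17 + 31 + 30 + 31 + 25 = 134 days (rest of September, October, November, December, January).
134 ÷ 7 = 19 full weeks with remainder 1, so 19 more Wednesdays after the first → 20.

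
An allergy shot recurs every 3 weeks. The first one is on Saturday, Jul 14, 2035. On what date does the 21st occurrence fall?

Sep 6, 2036

The 21st occurrence is 20 intervals after the first: 20 × 21 = 420 days after Jul 14, 2035.
Jul has 31 days — 17 days to the end of Jul leaves 403.
From end of Jul to end of 2035 is 153 days (250 left).
Jan has 31 days (219 left).
Feb has 29 days (190 left).
Mar has 31 days (159 left).
Apr has 30 days (129 left).
May has 31 days (98 left).
Jun has 30 days (68 left).
Jul has 31 days (37 left).
Aug has 31 days (6 left).
6 days into Sep → Sep 6, 2036.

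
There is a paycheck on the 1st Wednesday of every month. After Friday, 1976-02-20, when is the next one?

February 1976 starts on a Sunday, so its 1st Wednesday is 1976-02-04 (3 days in).
That is not after 1976-02-20, so look at March 1976.
March 1976 starts on a Monday, so its 1st Wednesday is 1976-03-03 (2 days in).

1976-03-03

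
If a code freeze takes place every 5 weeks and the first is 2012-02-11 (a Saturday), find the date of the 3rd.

2012-04-21

The 3rd occurrence is 2 intervals after the first: 2 × 35 = 70 days after 2012-02-11.
February has 29 days — 18 days to the end of February leaves 52.
March has 31 days (21 left).
21 days into April → 2012-04-21.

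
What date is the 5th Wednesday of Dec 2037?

Dec 30, 2037

Dec 2037 begins on a Tuesday, so the first Wednesday is Dec 2 (1 day later).
The 5th Wednesday is 4 weeks later: 2 + 28 = 30.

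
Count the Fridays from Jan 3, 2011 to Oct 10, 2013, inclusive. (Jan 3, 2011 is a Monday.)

Jan 3, 2011 is a Monday; the first Friday on or after it is Jan 7, 2011 (4 days later).
From Jan 7, 2011 to Oct 10, 2013: 358 + 366 + 283 = 1007 days (rest of 2011, 2012, to Oct 10, 2013 in 2013).
1007 ÷ 7 = 143 full weeks with remainder 6, so 143 more Fridays after the first → 144.

144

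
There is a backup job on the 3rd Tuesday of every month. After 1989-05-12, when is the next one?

May 1989 starts on a Monday; its first Tuesday is the 2nd, so the 3rd Tuesday is the 16th — 1989-05-16.
1989-05-16 is after 1989-05-12, so that is the next one.

1989-05-16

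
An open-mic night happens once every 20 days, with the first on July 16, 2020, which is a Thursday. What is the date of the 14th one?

The 14th occurrence is 13 intervals after the first: 13 × 20 = 260 days after July 16, 2020.
July has 31 days — 15 days to the end of July leaves 245.
August has 31 days (214 left).
September has 30 days (184 left).
October has 31 days (153 left).
November has 30 days (123 left).
December has 31 days (92 left).
January has 31 days (61 left).
February has 28 days (33 left).
March has 31 days (2 left).
2 days into April → April 2, 2021.

April 2, 2021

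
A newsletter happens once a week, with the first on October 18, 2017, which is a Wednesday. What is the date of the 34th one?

The 34th occurrence is 33 intervals after the first: 33 × 7 = 231 days after October 18, 2017.
October has 31 days — 13 days to the end of October leaves 218.
November has 30 days (188 left).
December has 31 days (157 left).
January has 31 days (126 left).
February has 28 days (98 left).
March has 31 days (67 left).
April has 30 days (37 left).
May has 31 days (6 left).
6 days into June → June 6, 2018.

June 6, 2018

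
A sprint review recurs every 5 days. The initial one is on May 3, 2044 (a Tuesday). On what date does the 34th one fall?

The 34th occurrence is 33 intervals after the first: 33 × 5 = 165 days after May 3, 2044.
May has 31 days — 28 days to the end of May leaves 137.
Jun has 30 days (107 left).
Jul has 31 days (76 left).
Aug has 31 days (45 left).
Sep has 30 days (15 left).
15 days into Oct → Oct 15, 2044.

Oct 15, 2044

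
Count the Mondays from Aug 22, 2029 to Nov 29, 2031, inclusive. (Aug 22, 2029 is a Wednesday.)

118

Aug 22, 2029 is a Wednesday; the first Monday on or after it is Aug 27, 2029 (5 days later).
From Aug 27, 2029 to Nov 29, 2031: 126 + 365 + 333 = 824 days (rest of 2029, 2030, to Nov 29, 2031 in 2031).
824 ÷ 7 = 117 full weeks with remainder 5, so 117 more Mondays after the first → 118.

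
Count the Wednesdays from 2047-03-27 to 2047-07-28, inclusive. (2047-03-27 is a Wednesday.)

2047-03-27 is a Wednesday; the first Wednesday on or after it is 2047-03-27.
From 2047-03-27 to 2047-07-28: 4 + 30 + 31 + 30 + 28 = 123 days (rest of March, April, May, June, July).
123 ÷ 7 = 17 full weeks with remainder 4, so 17 more Wednesdays after the first → 18.

18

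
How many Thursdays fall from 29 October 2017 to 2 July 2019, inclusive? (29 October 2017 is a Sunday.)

29 October 2017 is a Sunday; the first Thursday on or after it is 2 November 2017 (4 days later).
From 2 November 2017 to 2 July 2019: 59 + 365 + 183 = 607 days (rest of 2017, 2018, to 2 July 2019 in 2019).
607 ÷ 7 = 86 full weeks with remainder 5, so 86 more Thursdays after the first → 87.

87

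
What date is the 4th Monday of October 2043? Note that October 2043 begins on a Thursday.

October 2043 begins on a Thursday, so the first Monday is October 5 (4 days later).
The 4th Monday is 3 weeks later: 5 + 21 = 26.

26 October 2043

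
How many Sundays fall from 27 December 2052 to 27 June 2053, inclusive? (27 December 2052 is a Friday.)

26

27 December 2052 is a Friday; the first Sunday on or after it is 29 December 2052 (2 days later).
From 29 December 2052 to 27 June 2053: 2 + 31 + 28 + 31 + 30 + 31 + 27 = 180 days (rest of December, January, February, March, April, May, June).
180 ÷ 7 = 25 full weeks with remainder 5, so 25 more Sundays after the first → 26.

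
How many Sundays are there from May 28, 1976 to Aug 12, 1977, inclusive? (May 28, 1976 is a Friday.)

May 28, 1976 is a Friday; the first Sunday on or after it is May 30, 1976 (2 days later).
From May 30, 1976 to Aug 12, 1977: 215 + 224 = 439 days (rest of 1976, to Aug 12, 1977 in 1977).
439 ÷ 7 = 62 full weeks with remainder 5, so 62 more Sundays after the first → 63.

63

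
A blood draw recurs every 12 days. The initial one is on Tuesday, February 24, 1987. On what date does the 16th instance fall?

The 16th occurrence is 15 intervals after the first: 15 × 12 = 180 days after February 24, 1987.
February has 28 days — 4 days to the end of February leaves 176.
March has 31 days (145 left).
April has 30 days (115 left).
May has 31 days (84 left).
June has 30 days (54 left).
July has 31 days (23 left).
23 days into August → August 23, 1987.

August 23, 1987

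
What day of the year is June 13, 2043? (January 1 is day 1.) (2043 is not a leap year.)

Days in months before June: 31 + 28 + 31 + 30 + 31 = 151.
Plus 13 days into June → day 164.

164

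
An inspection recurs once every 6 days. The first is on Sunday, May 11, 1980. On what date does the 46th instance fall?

Feb 5, 1981

The 46th occurrence is 45 intervals after the first: 45 × 6 = 270 days after May 11, 1980.
May has 31 days — 20 days to the end of May leaves 250.
Jun has 30 days (220 left).
Jul has 31 days (189 left).
Aug has 31 days (158 left).
Sep has 30 days (128 left).
Oct has 31 days (97 left).
Nov has 30 days (67 left).
Dec has 31 days (36 left).
Jan has 31 days (5 left).
5 days into Feb → Feb 5, 1981.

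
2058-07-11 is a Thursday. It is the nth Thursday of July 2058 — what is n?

Day 11 falls in week ⌈11/7⌉ of the month.
Days 1–7 hold the 1st Thursday, 8–14 the 2nd, 15–21 the 3rd, 22–28 the 4th, 29–31 the 5th.
11 is in the range for the 2nd.

2nd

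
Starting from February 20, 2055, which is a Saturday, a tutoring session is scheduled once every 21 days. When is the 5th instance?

May 15, 2055

The 5th occurrence is 4 intervals after the first: 4 × 21 = 84 days after February 20, 2055.
February has 28 days — 8 days to the end of February leaves 76.
March has 31 days (45 left).
April has 30 days (15 left).
15 days into May → May 15, 2055.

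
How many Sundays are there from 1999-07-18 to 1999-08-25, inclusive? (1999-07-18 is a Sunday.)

1999-07-18 is a Sunday; the first Sunday on or after it is 1999-07-18.
From 1999-07-18 to 1999-08-25: 13 + 25 = 38 days (rest of July, August).
38 ÷ 7 = 5 full weeks with remainder 3, so 5 more Sundays after the first → 6.

6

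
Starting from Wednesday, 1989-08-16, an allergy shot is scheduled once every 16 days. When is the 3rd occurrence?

1989-09-17

The 3rd occurrence is 2 intervals after the first: 2 × 16 = 32 days after 1989-08-16.
August has 31 days — 15 days to the end of August leaves 17.
17 days into September → 1989-09-17.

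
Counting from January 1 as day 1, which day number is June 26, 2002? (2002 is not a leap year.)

Days in months before June: 31 + 28 + 31 + 30 + 31 = 151.
Plus 26 days into June → day 177.

177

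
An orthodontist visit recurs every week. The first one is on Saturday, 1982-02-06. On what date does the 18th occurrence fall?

The 18th occurrence is 17 intervals after the first: 17 × 7 = 119 days after 1982-02-06.
February has 28 days — 22 days to the end of February leaves 97.
March has 31 days (66 left).
April has 30 days (36 left).
May has 31 days (5 left).
5 days into June → 1982-06-05.

1982-06-05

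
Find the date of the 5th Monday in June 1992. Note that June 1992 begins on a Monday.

June 29, 1992

June 1992 begins on a Monday, so the first Monday is June 1.
The 5th Monday is 4 weeks later: 1 + 28 = 29.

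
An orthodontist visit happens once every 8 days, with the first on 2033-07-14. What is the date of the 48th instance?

2034-07-25

The 48th occurrence is 47 intervals after the first: 47 × 8 = 376 days after 2033-07-14.
July has 31 days — 17 days to the end of July leaves 359.
August has 31 days (328 left).
September has 30 days (298 left).
October has 31 days (267 left).
November has 30 days (237 left).
December has 31 days (206 left).
January has 31 days (175 left).
February has 28 days (147 left).
March has 31 days (116 left).
April has 30 days (86 left).
May has 31 days (55 left).
June has 30 days (25 left).
25 days into July → 2034-07-25.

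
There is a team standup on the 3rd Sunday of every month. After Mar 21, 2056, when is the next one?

Apr 16, 2056

Mar 2056 starts on a Wednesday; its first Sunday is the 5th, so the 3rd Sunday is the 19th — Mar 19, 2056.
That is not after Mar 21, 2056, so look at Apr 2056.
Apr 2056 starts on a Saturday; its first Sunday is the 2nd, so the 3rd Sunday is the 16th — Apr 16, 2056.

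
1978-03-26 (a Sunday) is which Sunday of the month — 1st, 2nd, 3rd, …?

4th

Day 26 falls in week ⌈26/7⌉ of the month.
Days 1–7 hold the 1st Sunday, 8–14 the 2nd, 15–21 the 3rd, 22–28 the 4th, 29–31 the 5th.
26 is in the range for the 4th.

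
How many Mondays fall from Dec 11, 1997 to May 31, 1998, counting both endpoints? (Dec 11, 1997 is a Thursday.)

24

Dec 11, 1997 is a Thursday; the first Monday on or after it is Dec 15, 1997 (4 days later).
From Dec 15, 1997 to May 31, 1998: 16 + 31 + 28 + 31 + 30 + 31 = 167 days (rest of Dec, Jan, Feb, Mar, Apr, May).
167 ÷ 7 = 23 full weeks with remainder 6, so 23 more Mondays after the first → 24.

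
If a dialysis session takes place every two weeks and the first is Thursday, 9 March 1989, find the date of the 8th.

15 June 1989

The 8th occurrence is 7 intervals after the first: 7 × 14 = 98 days after 9 March 1989.
March has 31 days — 22 days to the end of March leaves 76.
April has 30 days (46 left).
May has 31 days (15 left).
15 days into June → 15 June 1989.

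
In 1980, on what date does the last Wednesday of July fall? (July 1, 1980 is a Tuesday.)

July 1980 begins on a Tuesday, so the first Wednesday is July 2 (1 day later).
July 1980 has 31 days. Adding weeks: 2, 9, 16, 23, 30 — the last one ≤ 31 is the 30th.

1980-07-30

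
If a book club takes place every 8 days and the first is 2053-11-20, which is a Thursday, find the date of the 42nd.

2054-10-14

The 42nd occurrence is 41 intervals after the first: 41 × 8 = 328 days after 2053-11-20.
November has 30 days — 10 days to the end of November leaves 318.
December has 31 days (287 left).
January has 31 days (256 left).
February has 28 days (228 left).
March has 31 days (197 left).
April has 30 days (167 left).
May has 31 days (136 left).
June has 30 days (106 left).
July has 31 days (75 left).
August has 31 days (44 left).
September has 30 days (14 left).
14 days into October → 2054-10-14.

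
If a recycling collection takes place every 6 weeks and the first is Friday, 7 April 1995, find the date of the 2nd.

The 2nd occurrence is 1 interval after the first: 1 × 42 = 42 days after 7 April 1995.
April has 30 days — 23 days to the end of April leaves 19.
19 days into May → 19 May 1995.

19 May 1995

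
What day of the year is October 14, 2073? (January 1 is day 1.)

287

Days in months before October: 31 + 28 + 31 + 30 + 31 + 30 + 31 + 31 + 30 = 273.
Plus 14 days into October → day 287.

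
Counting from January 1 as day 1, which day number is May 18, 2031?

Days in months before May: 31 + 28 + 31 + 30 = 120.
Plus 18 days into May → day 138.

138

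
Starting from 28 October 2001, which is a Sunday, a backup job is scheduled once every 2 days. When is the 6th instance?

7 November 2001

The 6th occurrence is 5 intervals after the first: 5 × 2 = 10 days after 28 October 2001.
October has 31 days — 3 days to the end of October leaves 7.
7 days into November → 7 November 2001.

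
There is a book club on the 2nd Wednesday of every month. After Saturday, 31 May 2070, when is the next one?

May 2070 starts on a Thursday; its first Wednesday is the 7th, so the 2nd Wednesday is the 14th — 14 May 2070.
That is not after 31 May 2070, so look at June 2070.
June 2070 starts on a Sunday; its first Wednesday is the 4th, so the 2nd Wednesday is the 11th — 11 June 2070.

11 June 2070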